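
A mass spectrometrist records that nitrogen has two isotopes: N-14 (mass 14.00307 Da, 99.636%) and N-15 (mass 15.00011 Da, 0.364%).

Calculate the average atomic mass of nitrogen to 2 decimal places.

14.01 Da

The abundance-weighted mean is 0.99636 × 14.00307 + 0.00364 × 15.00011
= 13.952099 + 0.054600 = 14.006699 Da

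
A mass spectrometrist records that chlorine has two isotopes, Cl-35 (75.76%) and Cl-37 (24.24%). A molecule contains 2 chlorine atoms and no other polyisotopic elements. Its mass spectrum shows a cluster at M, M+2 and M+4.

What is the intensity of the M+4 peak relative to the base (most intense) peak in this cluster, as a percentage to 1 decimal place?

10.2%

Binomial terms of (0.7576 + 0.2424)^2: M 0.5740, M+2 0.3673, M+4 0.0588 → M is the base peak.
P(M) = C(2,0) × 0.7576^2 × 0.2424^0 = 1 × 0.57395776 × 1.0000 = 0.573958 (base)
P(M+4) = C(2,2) × 0.7576^0 × 0.2424^2 = 1 × 1.0000 × 0.05875776 = 0.058758
Relative intensity = 0.058758 / 0.573958 × 100 = 10.2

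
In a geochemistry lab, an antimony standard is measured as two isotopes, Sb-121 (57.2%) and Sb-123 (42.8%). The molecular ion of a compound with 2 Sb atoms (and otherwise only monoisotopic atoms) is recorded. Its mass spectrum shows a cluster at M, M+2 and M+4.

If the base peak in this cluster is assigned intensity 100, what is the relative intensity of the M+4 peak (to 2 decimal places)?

37.41

(0.572 + 0.428)^2 gives M 0.3272, M+2 0.4896, M+4 0.1832; the largest is M+2.
P(M+2) = C(2,1) × 0.572^1 × 0.428^1 = 2 × 0.5720 × 0.4280 = 0.489632 (base)
P(M+4) = C(2,2) × 0.572^0 × 0.428^2 = 1 × 1.0000 × 0.183184 = 0.183184
Relative intensity = 0.183184 / 0.489632 × 100 = 37.41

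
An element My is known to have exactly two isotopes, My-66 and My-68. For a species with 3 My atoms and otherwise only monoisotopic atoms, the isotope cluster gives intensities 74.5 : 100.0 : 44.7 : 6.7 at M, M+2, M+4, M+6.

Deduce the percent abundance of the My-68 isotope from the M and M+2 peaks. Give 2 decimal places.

30.91%

Let p = fractional abundance of My-66. I(M+2)/I(M) = [C(3,1)·p^2·(1−p)] / p^3 = 3·(1−p)/p = 100.0/74.5 = 1.3423
(1−p)/p = 1.3423/3 = 0.4474  ⇒  p = 1/(1 + 0.4474) = 0.6909
My-66: 69.09%, My-68: 30.91%.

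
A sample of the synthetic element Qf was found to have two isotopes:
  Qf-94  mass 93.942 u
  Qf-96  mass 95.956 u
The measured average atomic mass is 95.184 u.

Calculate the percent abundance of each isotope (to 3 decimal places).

Writing the weighted mean with unknown fraction x of Qf-94:
93.942·x + 95.956·(1 − x) = 95.184
(93.942 − 95.956)·x = 95.184 − 95.956
x = -0.772 / -2.014 = 0.38332 → 38.332% Qf-94, 61.668% Qf-96.

Qf-94: 38.332%, Qf-96: 61.668%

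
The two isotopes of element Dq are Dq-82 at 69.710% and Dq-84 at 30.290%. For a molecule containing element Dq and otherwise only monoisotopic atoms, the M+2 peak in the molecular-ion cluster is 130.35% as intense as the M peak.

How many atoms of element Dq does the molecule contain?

3

With n Dq atoms, P(M+2)/P(M) = C(n,1)·p^(n−1)q / p^n = n·q/p = n · 0.30290/0.69710.
n = 1.3035 × 0.69710/0.30290 = 3.00 ≈ 3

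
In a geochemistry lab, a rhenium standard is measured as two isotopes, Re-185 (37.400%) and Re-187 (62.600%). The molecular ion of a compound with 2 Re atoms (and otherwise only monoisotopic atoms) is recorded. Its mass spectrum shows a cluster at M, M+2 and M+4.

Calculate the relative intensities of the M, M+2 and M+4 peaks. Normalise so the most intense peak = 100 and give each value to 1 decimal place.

Expanding (0.37400 + 0.62600)^2:
P(M) = 0.37400^2 = 0.139876
P(M+2) = 2 × 0.37400^1 × 0.62600^1 = 0.468248
P(M+4) = 0.62600^2 = 0.391876
The M+2 peak is largest (0.468248); scaling to 100 gives 29.9 : 100.0 : 83.7.

29.9 : 100.0 : 83.7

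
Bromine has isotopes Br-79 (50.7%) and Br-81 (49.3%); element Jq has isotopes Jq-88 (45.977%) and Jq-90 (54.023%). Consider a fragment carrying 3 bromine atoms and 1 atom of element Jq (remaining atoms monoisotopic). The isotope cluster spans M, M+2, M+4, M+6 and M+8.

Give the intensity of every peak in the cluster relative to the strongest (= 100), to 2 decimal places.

Bromine pattern (n=3): 0.13032384 : 0.38017547 : 0.36967753 : 0.11982316
Element Jq pattern (n=1): 0.45977 : 0.54023
Convolve the two distributions (both contribute in 2-u steps):
  M: 0.13032384×0.45977 = 0.059919
  M+2: 0.13032384×0.54023 + 0.38017547×0.45977 = 0.245198
  M+4: 0.38017547×0.54023 + 0.36967753×0.45977 = 0.375349
  M+6: 0.36967753×0.54023 + 0.11982316×0.45977 = 0.254802
  M+8: 0.11982316×0.54023 = 0.064732
Scale to base peak (0.375349) = 100: 15.96 : 65.33 : 100.00 : 67.88 : 17.25

15.96 : 65.33 : 100.00 : 67.88 : 17.25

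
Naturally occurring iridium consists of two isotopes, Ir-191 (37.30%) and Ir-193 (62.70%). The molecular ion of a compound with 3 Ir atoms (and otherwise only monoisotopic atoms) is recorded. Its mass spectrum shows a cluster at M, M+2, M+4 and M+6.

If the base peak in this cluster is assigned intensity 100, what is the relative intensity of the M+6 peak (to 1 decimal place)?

Term probabilities: M 0.0519, M+2 0.2617, M+4 0.4399, M+6 0.2465. Base peak = M+4.
P(M+4) = C(3,2) × 0.3730^1 × 0.6270^2 = 3 × 0.3730 × 0.393129 = 0.439911 (base)
P(M+6) = C(3,3) × 0.3730^0 × 0.6270^3 = 1 × 1.0000 × 0.24649188 = 0.246492
Relative intensity = 0.246492 / 0.439911 × 100 = 56.0

56.0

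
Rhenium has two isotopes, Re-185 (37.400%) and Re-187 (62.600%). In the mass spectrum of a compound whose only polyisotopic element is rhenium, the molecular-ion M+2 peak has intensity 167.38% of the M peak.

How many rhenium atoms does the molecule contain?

1

With n Re atoms, P(M+2)/P(M) = C(n,1)·p^(n−1)q / p^n = n·q/p = n · 0.62600/0.37400.
n = 1.6738 × 0.37400/0.62600 = 1.00 ≈ 1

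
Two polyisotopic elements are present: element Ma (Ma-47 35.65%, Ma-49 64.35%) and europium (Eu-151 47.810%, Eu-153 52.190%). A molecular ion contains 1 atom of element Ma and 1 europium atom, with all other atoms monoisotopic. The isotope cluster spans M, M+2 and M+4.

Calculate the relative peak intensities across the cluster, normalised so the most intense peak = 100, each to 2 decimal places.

34.52 : 100.00 : 68.02

Element Ma pattern (n=1): 0.3565 : 0.6435
Europium pattern (n=1): 0.4781 : 0.5219
Convolve the two distributions (both contribute in 2-u steps):
  M: 0.3565×0.4781 = 0.170443
  M+2: 0.3565×0.5219 + 0.6435×0.4781 = 0.493715
  M+4: 0.6435×0.5219 = 0.335843
Scale to base peak (0.493715) = 100: 34.52 : 100.00 : 68.02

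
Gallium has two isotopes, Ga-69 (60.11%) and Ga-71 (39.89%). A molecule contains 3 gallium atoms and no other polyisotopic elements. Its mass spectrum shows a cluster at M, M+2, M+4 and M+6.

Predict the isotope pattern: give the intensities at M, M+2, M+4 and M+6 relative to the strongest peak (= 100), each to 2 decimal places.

Each Ga atom is independently Ga-69 (p = 0.6011) or Ga-71 (q = 0.3989); the cluster is the binomial expansion (p + q)^3.
P(M) = 0.6011^3 = 0.217190
P(M+2) = 3 × 0.6011^2 × 0.3989^1 = 0.432393
P(M+4) = 3 × 0.6011^1 × 0.3989^2 = 0.286943
P(M+6) = 0.3989^3 = 0.063473
The M+2 peak is largest (0.432393); scaling to 100 gives 50.23 : 100.00 : 66.36 : 14.68.

50.23 : 100.00 : 66.36 : 14.68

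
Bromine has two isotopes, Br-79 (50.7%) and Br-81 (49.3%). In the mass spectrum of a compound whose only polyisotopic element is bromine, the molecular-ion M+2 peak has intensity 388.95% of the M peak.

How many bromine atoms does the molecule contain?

4

The M+2/M ratio from n Br atoms is n · q/p = n · 0.493/0.507.
n = 3.8895 × 0.507/0.493 = 4.00 ≈ 4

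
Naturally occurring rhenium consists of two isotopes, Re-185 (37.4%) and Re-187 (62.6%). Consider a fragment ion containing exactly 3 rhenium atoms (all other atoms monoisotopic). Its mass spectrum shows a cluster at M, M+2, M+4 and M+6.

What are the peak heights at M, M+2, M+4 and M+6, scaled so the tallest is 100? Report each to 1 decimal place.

Expanding (0.374 + 0.626)^3:
P(M) = 0.374^3 = 0.052314
P(M+2) = 3 × 0.374^2 × 0.626^1 = 0.262687
P(M+4) = 3 × 0.374^1 × 0.626^2 = 0.439685
P(M+6) = 0.626^3 = 0.245314
The M+4 peak is largest (0.439685); scaling to 100 gives 11.9 : 59.7 : 100.0 : 55.8.

11.9 : 59.7 : 100.0 : 55.8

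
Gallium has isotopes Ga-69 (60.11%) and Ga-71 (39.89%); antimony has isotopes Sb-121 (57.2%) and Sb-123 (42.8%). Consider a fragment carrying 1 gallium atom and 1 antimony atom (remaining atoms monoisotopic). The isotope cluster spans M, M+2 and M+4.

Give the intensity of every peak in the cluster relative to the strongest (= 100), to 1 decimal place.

70.8 : 100.0 : 35.2

Gallium pattern (n=1): 0.6011 : 0.3989
Antimony pattern (n=1): 0.5720 : 0.4280
Convolve the two distributions (both contribute in 2-u steps):
  M: 0.6011×0.5720 = 0.343829
  M+2: 0.6011×0.4280 + 0.3989×0.5720 = 0.485442
  M+4: 0.3989×0.4280 = 0.170729
Scale to base peak (0.485442) = 100: 70.8 : 100.0 : 35.2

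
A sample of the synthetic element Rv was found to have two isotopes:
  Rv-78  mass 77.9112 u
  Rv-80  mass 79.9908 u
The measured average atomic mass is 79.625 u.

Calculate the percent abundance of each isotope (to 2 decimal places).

With x = fraction of Rv-78 (so Rv-80 is 1 − x):
77.9112·x + 79.9908·(1 − x) = 79.625
(77.9112 − 79.9908)·x = 79.625 − 79.9908
x = -0.3658 / -2.0796 = 0.17590 → 17.59% Rv-78, 82.41% Rv-80.

Rv-78: 17.59%, Rv-80: 82.41%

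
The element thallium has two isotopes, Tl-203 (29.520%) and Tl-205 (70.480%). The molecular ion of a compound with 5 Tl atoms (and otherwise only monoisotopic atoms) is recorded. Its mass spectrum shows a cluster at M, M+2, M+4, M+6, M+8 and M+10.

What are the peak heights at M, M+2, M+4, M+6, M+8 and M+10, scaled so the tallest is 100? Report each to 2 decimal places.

Expanding (0.29520 + 0.70480)^5:
P(M) = 0.29520^5 = 0.002242
P(M+2) = 5 × 0.29520^4 × 0.70480^1 = 0.026761
P(M+4) = 10 × 0.29520^3 × 0.70480^2 = 0.127785
P(M+6) = 10 × 0.29520^2 × 0.70480^3 = 0.305092
P(M+8) = 5 × 0.29520^1 × 0.70480^4 = 0.364208
P(M+10) = 0.70480^5 = 0.173912
The M+8 peak is largest (0.364208); scaling to 100 gives 0.62 : 7.35 : 35.09 : 83.77 : 100.00 : 47.75.

0.62 : 7.35 : 35.09 : 83.77 : 100.00 : 47.75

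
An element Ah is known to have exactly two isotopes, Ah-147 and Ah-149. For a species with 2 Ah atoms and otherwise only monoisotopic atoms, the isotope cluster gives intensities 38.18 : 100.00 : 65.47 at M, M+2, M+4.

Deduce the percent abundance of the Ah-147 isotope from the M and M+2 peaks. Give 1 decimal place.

43.3%

If p is the fraction of Ah that is Ah-147, then I(M+2)/I(M) = [C(2,1)·p^1·(1−p)] / p^2 = 2·(1−p)/p = 100.00/38.18 = 2.6192
(1−p)/p = 2.6192/2 = 1.3096  ⇒  p = 1/(1 + 1.3096) = 0.4330
Ah-147: 43.3%, Ah-149: 56.7%.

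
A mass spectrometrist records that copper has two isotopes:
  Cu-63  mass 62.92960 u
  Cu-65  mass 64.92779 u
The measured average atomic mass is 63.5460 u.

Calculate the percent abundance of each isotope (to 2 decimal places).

Cu-63: 69.15%, Cu-65: 30.85%

Writing the weighted mean with unknown fraction x of Cu-63:
62.92960·x + 64.92779·(1 − x) = 63.5460
(62.92960 − 64.92779)·x = 63.5460 − 64.92779
x = -1.38179 / -1.99819 = 0.69152 → 69.15% Cu-63, 30.85% Cu-65.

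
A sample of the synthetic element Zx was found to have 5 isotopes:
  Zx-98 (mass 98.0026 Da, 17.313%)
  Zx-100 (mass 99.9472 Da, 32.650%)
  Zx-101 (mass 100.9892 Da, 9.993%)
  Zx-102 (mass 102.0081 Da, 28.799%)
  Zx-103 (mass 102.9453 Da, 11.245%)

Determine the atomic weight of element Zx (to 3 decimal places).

100.645 Da

Ar = Σ fᵢ·mᵢ = 0.17313 × 98.0026 + 0.32650 × 99.9472 + 0.09993 × 100.9892 + 0.28799 × 102.0081 + 0.11245 × 102.9453
= 16.96719 + 32.63276 + 10.09185 + 29.37731 + 11.57620 = 100.64531 Da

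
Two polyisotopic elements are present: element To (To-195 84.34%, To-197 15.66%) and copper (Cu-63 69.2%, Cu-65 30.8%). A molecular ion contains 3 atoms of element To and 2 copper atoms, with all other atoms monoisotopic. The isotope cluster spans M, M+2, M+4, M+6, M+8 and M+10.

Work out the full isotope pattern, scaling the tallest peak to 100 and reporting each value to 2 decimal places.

69.10 : 100.00 : 55.10 : 14.43 : 1.81 : 0.09

Element To pattern (n=3): 0.59993029 : 0.33417981 : 0.06204951 : 0.00384039
Copper pattern (n=2): 0.478864 : 0.426272 : 0.094864
Convolve the two distributions (both contribute in 2-u steps):
  M: 0.59993029×0.478864 = 0.287285
  M+2: 0.59993029×0.426272 + 0.33417981×0.478864 = 0.415760
  M+4: 0.59993029×0.094864 + 0.33417981×0.426272 + 0.06204951×0.478864 = 0.229077
  M+6: 0.33417981×0.094864 + 0.06204951×0.426272 + 0.00384039×0.478864 = 0.059991
  M+8: 0.06204951×0.094864 + 0.00384039×0.426272 = 0.007523
  M+10: 0.00384039×0.094864 = 0.000364
Scale to base peak (0.415760) = 100: 69.10 : 100.00 : 55.10 : 14.43 : 1.81 : 0.09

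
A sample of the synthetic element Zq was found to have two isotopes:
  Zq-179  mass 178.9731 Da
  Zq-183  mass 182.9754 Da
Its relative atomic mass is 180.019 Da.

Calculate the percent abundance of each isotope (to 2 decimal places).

Zq-179: 73.87%, Zq-183: 26.13%

With x = fraction of Zq-179 (so Zq-183 is 1 − x):
178.9731·x + 182.9754·(1 − x) = 180.019
(178.9731 − 182.9754)·x = 180.019 − 182.9754
x = -2.9564 / -4.0023 = 0.73868 → 73.87% Zq-179, 26.13% Zq-183.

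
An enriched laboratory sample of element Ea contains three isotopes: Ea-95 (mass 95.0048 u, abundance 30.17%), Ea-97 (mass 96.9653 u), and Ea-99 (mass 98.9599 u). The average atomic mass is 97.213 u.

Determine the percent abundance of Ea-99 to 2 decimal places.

42.07%

The remaining 69.83% is split between Ea-97 (fraction x) and Ea-99 (fraction 0.6983 − x).
Substituting: 96.9653x + 98.9599(0.6983 − x) = 68.55005184
(96.9653 − 98.9599)x = -0.55364633  ⇒  x = 0.27757, y = 0.42073
Ea-97: 27.76%, Ea-99: 42.07%.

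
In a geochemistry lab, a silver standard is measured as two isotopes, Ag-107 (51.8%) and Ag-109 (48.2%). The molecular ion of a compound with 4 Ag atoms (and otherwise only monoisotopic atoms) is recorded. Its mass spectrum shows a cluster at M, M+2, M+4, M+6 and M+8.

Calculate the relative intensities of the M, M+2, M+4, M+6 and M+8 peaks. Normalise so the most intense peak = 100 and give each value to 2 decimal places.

Each Ag atom is independently Ag-107 (p = 0.518) or Ag-109 (q = 0.482); the cluster is the binomial expansion (p + q)^4.
P(M) = 0.518^4 = 0.071998
P(M+2) = 4 × 0.518^3 × 0.482^1 = 0.267976
P(M+4) = 6 × 0.518^2 × 0.482^2 = 0.374029
P(M+6) = 4 × 0.518^1 × 0.482^3 = 0.232023
P(M+8) = 0.482^4 = 0.053974
The M+4 peak is largest (0.374029); scaling to 100 gives 19.25 : 71.65 : 100.00 : 62.03 : 14.43.

19.25 : 71.65 : 100.00 : 62.03 : 14.43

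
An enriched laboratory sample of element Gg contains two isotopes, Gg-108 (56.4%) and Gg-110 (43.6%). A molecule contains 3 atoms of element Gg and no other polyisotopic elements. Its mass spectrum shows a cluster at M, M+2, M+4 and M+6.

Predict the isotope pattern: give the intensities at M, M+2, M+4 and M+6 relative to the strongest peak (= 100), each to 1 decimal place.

Each Gg atom is independently Gg-108 (p = 0.564) or Gg-110 (q = 0.436); the cluster is the binomial expansion (p + q)^3.
P(M) = 0.564^3 = 0.179406
P(M+2) = 3 × 0.564^2 × 0.436^1 = 0.416070
P(M+4) = 3 × 0.564^1 × 0.436^2 = 0.321642
P(M+6) = 0.436^3 = 0.082882
The M+2 peak is largest (0.416070); scaling to 100 gives 43.1 : 100.0 : 77.3 : 19.9.

43.1 : 100.0 : 77.3 : 19.9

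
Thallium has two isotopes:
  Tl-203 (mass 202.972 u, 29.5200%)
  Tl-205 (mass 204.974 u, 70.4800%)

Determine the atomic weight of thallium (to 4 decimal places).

204.3830 u

Average mass = Σ (abundance × isotope mass) = 0.295200 × 202.972 + 0.704800 × 204.974
= 59.91733 + 144.46568 = 204.38301 u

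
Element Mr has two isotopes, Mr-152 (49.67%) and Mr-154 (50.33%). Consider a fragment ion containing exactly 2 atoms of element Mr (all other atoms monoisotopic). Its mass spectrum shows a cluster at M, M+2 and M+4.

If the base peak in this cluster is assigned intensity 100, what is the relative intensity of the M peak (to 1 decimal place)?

Term probabilities: M 0.2467, M+2 0.5000, M+4 0.2533. Base peak = M+2.
P(M+2) = C(2,1) × 0.4967^1 × 0.5033^1 = 2 × 0.4967 × 0.5033 = 0.499978 (base)
P(M) = C(2,0) × 0.4967^2 × 0.5033^0 = 1 × 0.24671089 × 1.0000 = 0.246711
Relative intensity = 0.246711 / 0.499978 × 100 = 49.3

49.3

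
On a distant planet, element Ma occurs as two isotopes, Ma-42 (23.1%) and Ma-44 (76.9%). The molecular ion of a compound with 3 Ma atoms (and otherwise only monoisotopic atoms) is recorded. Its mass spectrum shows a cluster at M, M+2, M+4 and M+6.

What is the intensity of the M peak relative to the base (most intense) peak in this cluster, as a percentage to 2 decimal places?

2.71%

Term probabilities: M 0.0123, M+2 0.1231, M+4 0.4098, M+6 0.4548. Base peak = M+6.
P(M+6) = C(3,3) × 0.231^0 × 0.769^3 = 1 × 1.0000 × 0.45475661 = 0.454757 (base)
P(M) = C(3,0) × 0.231^3 × 0.769^0 = 1 × 0.01232639 × 1.0000 = 0.012326
Relative intensity = 0.012326 / 0.454757 × 100 = 2.71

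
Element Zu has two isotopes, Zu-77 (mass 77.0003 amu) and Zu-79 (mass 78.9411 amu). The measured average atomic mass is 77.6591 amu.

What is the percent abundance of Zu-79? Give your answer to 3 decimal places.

Writing the weighted mean with unknown fraction x of Zu-77:
77.0003·x + 78.9411·(1 − x) = 77.6591
(77.0003 − 78.9411)·x = 77.6591 − 78.9411
x = -1.2820 / -1.9408 = 0.66055 → 66.055% Zu-77, 33.945% Zu-79.

33.945%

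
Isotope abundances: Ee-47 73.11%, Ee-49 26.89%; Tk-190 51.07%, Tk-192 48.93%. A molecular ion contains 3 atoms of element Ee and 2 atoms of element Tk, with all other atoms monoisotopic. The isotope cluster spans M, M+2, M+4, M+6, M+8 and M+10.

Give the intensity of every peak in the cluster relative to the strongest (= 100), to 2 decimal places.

Element Ee pattern (n=3): 0.39077822 : 0.43118697 : 0.1585914 : 0.01944341
Element Tk pattern (n=2): 0.26081449 : 0.49977102 : 0.23941449
Convolve the two distributions (both contribute in 2-u steps):
  M: 0.39077822×0.26081449 = 0.101921
  M+2: 0.39077822×0.49977102 + 0.43118697×0.26081449 = 0.307759
  M+4: 0.39077822×0.23941449 + 0.43118697×0.49977102 + 0.1585914×0.26081449 = 0.350416
  M+6: 0.43118697×0.23941449 + 0.1585914×0.49977102 + 0.01944341×0.26081449 = 0.187563
  M+8: 0.1585914×0.23941449 + 0.01944341×0.49977102 = 0.047686
  M+10: 0.01944341×0.23941449 = 0.004655
Scale to base peak (0.350416) = 100: 29.09 : 87.83 : 100.00 : 53.53 : 13.61 : 1.33

29.09 : 87.83 : 100.00 : 53.53 : 13.61 : 1.33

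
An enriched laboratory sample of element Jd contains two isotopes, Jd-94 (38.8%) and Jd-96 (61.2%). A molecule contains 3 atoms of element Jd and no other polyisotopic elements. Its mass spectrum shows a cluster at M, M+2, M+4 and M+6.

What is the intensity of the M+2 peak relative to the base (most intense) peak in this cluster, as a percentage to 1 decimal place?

63.4%

Term probabilities: M 0.0584, M+2 0.2764, M+4 0.4360, M+6 0.2292. Base peak = M+4.
P(M+4) = C(3,2) × 0.388^1 × 0.612^2 = 3 × 0.3880 × 0.374544 = 0.435969 (base)
P(M+2) = C(3,1) × 0.388^2 × 0.612^1 = 3 × 0.150544 × 0.6120 = 0.276399
Relative intensity = 0.276399 / 0.435969 × 100 = 63.4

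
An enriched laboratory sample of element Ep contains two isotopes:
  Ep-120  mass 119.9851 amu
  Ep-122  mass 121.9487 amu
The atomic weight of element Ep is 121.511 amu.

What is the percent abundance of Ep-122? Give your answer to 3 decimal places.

Writing the weighted mean with unknown fraction x of Ep-120:
119.9851·x + 121.9487·(1 − x) = 121.511
(119.9851 − 121.9487)·x = 121.511 − 121.9487
x = -0.4377 / -1.9636 = 0.22291 → 22.291% Ep-120, 77.709% Ep-122.

77.709%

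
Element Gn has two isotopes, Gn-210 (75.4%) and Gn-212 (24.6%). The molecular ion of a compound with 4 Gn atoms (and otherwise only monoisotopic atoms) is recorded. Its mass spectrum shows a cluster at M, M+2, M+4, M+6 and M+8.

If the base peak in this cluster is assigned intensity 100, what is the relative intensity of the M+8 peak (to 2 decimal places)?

Binomial terms of (0.754 + 0.246)^4: M 0.3232, M+2 0.4218, M+4 0.2064, M+6 0.0449, M+8 0.0037 → M+2 is the base peak.
P(M+2) = C(4,1) × 0.754^3 × 0.246^1 = 4 × 0.42866106 × 0.2460 = 0.421802 (base)
P(M+8) = C(4,4) × 0.754^0 × 0.246^4 = 1 × 1.0000 × 0.00366219 = 0.003662
Relative intensity = 0.003662 / 0.421802 × 100 = 0.87

0.87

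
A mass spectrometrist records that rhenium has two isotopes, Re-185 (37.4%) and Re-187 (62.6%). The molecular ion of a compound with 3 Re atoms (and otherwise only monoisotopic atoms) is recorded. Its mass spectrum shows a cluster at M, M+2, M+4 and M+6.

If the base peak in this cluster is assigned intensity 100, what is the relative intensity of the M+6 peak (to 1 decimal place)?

(0.374 + 0.626)^3 gives M 0.0523, M+2 0.2627, M+4 0.4397, M+6 0.2453; the largest is M+4.
P(M+4) = C(3,2) × 0.374^1 × 0.626^2 = 3 × 0.3740 × 0.391876 = 0.439685 (base)
P(M+6) = C(3,3) × 0.374^0 × 0.626^3 = 1 × 1.0000 × 0.24531438 = 0.245314
Relative intensity = 0.245314 / 0.439685 × 100 = 55.8

55.8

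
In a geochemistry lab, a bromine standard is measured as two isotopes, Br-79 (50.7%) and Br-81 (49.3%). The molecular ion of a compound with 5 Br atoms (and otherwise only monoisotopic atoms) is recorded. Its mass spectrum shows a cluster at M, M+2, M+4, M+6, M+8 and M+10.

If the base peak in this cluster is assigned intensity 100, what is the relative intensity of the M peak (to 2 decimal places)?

10.58

Term probabilities: M 0.0335, M+2 0.1629, M+4 0.3168, M+6 0.3080, M+8 0.1497, M+10 0.0291. Base peak = M+4.
P(M+4) = C(5,2) × 0.507^3 × 0.493^2 = 10 × 0.13032384 × 0.243049 = 0.316751 (base)
P(M) = C(5,0) × 0.507^5 × 0.493^0 = 1 × 0.03349961 × 1.0000 = 0.033500
Relative intensity = 0.033500 / 0.316751 × 100 = 10.58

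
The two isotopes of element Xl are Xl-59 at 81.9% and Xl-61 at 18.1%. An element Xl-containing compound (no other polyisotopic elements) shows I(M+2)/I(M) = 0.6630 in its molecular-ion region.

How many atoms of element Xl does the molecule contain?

3

For n independent Xl atoms, I(M+2)/I(M) = n · (abundance Xl-61) / (abundance Xl-59) = n · 0.181/0.819.
n = 0.6630 × 0.819/0.181 = 3.00 ≈ 3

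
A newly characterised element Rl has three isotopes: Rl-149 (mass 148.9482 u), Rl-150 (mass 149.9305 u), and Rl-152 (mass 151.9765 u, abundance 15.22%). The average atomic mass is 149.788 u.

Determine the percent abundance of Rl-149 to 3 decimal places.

The remaining 84.78% is split between Rl-149 (fraction x) and Rl-150 (fraction 0.8478 − x).
Substituting: 148.9482x + 149.9305(0.8478 − x) = 126.6571767
(148.9482 − 149.9305)x = -0.4539012  ⇒  x = 0.46208, y = 0.38572
Rl-149: 46.208%, Rl-150: 38.572%.

46.208%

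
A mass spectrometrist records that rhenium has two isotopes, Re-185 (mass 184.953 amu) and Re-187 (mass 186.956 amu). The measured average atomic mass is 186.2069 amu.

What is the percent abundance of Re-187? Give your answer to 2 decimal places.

Writing the weighted mean with unknown fraction x of Re-185:
184.953·x + 186.956·(1 − x) = 186.2069
(184.953 − 186.956)·x = 186.2069 − 186.956
x = -0.7491 / -2.003 = 0.37399 → 37.40% Re-185, 62.60% Re-187.

62.60%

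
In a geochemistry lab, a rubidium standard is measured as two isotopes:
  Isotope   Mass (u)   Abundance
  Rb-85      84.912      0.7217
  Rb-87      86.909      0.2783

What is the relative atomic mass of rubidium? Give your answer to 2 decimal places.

Average mass = Σ (abundance × isotope mass) = 0.7217 × 84.912 + 0.2783 × 86.909
= 61.2810 + 24.1868 = 85.4678 u

85.47 u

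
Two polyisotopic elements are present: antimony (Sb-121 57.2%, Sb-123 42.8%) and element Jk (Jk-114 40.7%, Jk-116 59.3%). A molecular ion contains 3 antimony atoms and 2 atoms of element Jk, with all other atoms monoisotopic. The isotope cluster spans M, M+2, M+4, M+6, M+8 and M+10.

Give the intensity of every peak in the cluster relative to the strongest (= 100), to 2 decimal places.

9.67 : 49.87 : 100.00 : 97.44 : 46.27 : 8.60

Antimony pattern (n=3): 0.18714925 : 0.42010426 : 0.31434374 : 0.07840275
Element Jk pattern (n=2): 0.165649 : 0.482702 : 0.351649
Convolve the two distributions (both contribute in 2-u steps):
  M: 0.18714925×0.165649 = 0.031001
  M+2: 0.18714925×0.482702 + 0.42010426×0.165649 = 0.159927
  M+4: 0.18714925×0.351649 + 0.42010426×0.482702 + 0.31434374×0.165649 = 0.320667
  M+6: 0.42010426×0.351649 + 0.31434374×0.482702 + 0.07840275×0.165649 = 0.312451
  M+8: 0.31434374×0.351649 + 0.07840275×0.482702 = 0.148384
  M+10: 0.07840275×0.351649 = 0.027570
Scale to base peak (0.320667) = 100: 9.67 : 49.87 : 100.00 : 97.44 : 46.27 : 8.60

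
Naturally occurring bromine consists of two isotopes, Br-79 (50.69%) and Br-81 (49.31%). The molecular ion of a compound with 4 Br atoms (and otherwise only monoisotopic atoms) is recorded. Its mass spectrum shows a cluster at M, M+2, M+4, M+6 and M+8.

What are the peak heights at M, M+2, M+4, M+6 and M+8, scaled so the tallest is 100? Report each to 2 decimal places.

Expanding (0.5069 + 0.4931)^4:
P(M) = 0.5069^4 = 0.066022
P(M+2) = 4 × 0.5069^3 × 0.4931^1 = 0.256899
P(M+4) = 6 × 0.5069^2 × 0.4931^2 = 0.374857
P(M+6) = 4 × 0.5069^1 × 0.4931^3 = 0.243101
P(M+8) = 0.4931^4 = 0.059121
The M+4 peak is largest (0.374857); scaling to 100 gives 17.61 : 68.53 : 100.00 : 64.85 : 15.77.

17.61 : 68.53 : 100.00 : 64.85 : 15.77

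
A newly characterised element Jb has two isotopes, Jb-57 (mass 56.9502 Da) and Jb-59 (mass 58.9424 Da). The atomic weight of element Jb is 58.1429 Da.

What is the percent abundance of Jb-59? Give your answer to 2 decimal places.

59.87%

With x = fraction of Jb-57 (so Jb-59 is 1 − x):
56.9502·x + 58.9424·(1 − x) = 58.1429
(56.9502 − 58.9424)·x = 58.1429 − 58.9424
x = -0.7995 / -1.9922 = 0.40132 → 40.13% Jb-57, 59.87% Jb-59.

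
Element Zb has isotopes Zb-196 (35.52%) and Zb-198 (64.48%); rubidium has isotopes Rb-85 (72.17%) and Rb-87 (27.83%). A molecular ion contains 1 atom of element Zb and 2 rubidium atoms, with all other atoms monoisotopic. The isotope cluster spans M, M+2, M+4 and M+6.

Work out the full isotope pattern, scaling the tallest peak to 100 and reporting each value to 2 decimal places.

38.66 : 100.00 : 59.88 : 10.44

Element Zb pattern (n=1): 0.3552 : 0.6448
Rubidium pattern (n=2): 0.52085089 : 0.40169822 : 0.07745089
Convolve the two distributions (both contribute in 2-u steps):
  M: 0.3552×0.52085089 = 0.185006
  M+2: 0.3552×0.40169822 + 0.6448×0.52085089 = 0.478528
  M+4: 0.3552×0.07745089 + 0.6448×0.40169822 = 0.286526
  M+6: 0.6448×0.07745089 = 0.049940
Scale to base peak (0.478528) = 100: 38.66 : 100.00 : 59.88 : 10.44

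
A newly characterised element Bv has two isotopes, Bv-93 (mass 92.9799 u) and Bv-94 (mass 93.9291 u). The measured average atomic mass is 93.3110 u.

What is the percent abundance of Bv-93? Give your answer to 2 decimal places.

65.12%

With x = fraction of Bv-93 (so Bv-94 is 1 − x):
92.9799·x + 93.9291·(1 − x) = 93.3110
(92.9799 − 93.9291)·x = 93.3110 − 93.9291
x = -0.6181 / -0.9492 = 0.65118 → 65.12% Bv-93, 34.88% Bv-94.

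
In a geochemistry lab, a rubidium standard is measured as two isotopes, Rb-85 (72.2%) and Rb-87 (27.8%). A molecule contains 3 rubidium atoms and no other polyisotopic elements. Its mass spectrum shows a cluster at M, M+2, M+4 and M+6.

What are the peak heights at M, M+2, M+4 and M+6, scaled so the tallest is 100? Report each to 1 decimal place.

Each Rb atom is independently Rb-85 (p = 0.722) or Rb-87 (q = 0.278); the cluster is the binomial expansion (p + q)^3.
P(M) = 0.722^3 = 0.376367
P(M+2) = 3 × 0.722^2 × 0.278^1 = 0.434751
P(M+4) = 3 × 0.722^1 × 0.278^2 = 0.167397
P(M+6) = 0.278^3 = 0.021485
The M+2 peak is largest (0.434751); scaling to 100 gives 86.6 : 100.0 : 38.5 : 4.9.

86.6 : 100.0 : 38.5 : 4.9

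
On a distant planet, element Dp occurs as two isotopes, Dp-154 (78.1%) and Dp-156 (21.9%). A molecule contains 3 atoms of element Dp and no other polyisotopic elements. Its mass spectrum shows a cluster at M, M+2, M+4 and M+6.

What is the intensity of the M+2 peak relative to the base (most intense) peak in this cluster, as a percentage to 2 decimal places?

(0.781 + 0.219)^3 gives M 0.4764, M+2 0.4007, M+4 0.1124, M+6 0.0105; the largest is M.
P(M) = C(3,0) × 0.781^3 × 0.219^0 = 1 × 0.47637954 × 1.0000 = 0.476380 (base)
P(M+2) = C(3,1) × 0.781^2 × 0.219^1 = 3 × 0.609961 × 0.2190 = 0.400744
Relative intensity = 0.400744 / 0.476380 × 100 = 84.12

84.12%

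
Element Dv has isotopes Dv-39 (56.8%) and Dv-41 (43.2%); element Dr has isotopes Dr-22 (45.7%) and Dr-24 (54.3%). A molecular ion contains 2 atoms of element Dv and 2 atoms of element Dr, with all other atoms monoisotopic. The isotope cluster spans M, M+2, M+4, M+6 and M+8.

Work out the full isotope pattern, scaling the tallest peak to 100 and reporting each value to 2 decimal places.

Element Dv pattern (n=2): 0.322624 : 0.490752 : 0.186624
Element Dr pattern (n=2): 0.208849 : 0.496302 : 0.294849
Convolve the two distributions (both contribute in 2-u steps):
  M: 0.322624×0.208849 = 0.067380
  M+2: 0.322624×0.496302 + 0.490752×0.208849 = 0.262612
  M+4: 0.322624×0.294849 + 0.490752×0.496302 + 0.186624×0.208849 = 0.377663
  M+6: 0.490752×0.294849 + 0.186624×0.496302 = 0.237320
  M+8: 0.186624×0.294849 = 0.055026
Scale to base peak (0.377663) = 100: 17.84 : 69.54 : 100.00 : 62.84 : 14.57

17.84 : 69.54 : 100.00 : 62.84 : 14.57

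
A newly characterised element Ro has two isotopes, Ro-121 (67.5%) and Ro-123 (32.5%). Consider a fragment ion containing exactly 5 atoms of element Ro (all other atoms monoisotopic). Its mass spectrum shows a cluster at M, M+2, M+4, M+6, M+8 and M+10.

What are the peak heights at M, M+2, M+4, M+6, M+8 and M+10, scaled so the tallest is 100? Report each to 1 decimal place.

Each Ro atom is independently Ro-121 (p = 0.675) or Ro-123 (q = 0.325); the cluster is the binomial expansion (p + q)^5.
P(M) = 0.675^5 = 0.140126
P(M+2) = 5 × 0.675^4 × 0.325^1 = 0.337340
P(M+4) = 10 × 0.675^3 × 0.325^2 = 0.324846
P(M+6) = 10 × 0.675^2 × 0.325^3 = 0.156408
P(M+8) = 5 × 0.675^1 × 0.325^4 = 0.037654
P(M+10) = 0.325^5 = 0.003626
The M+2 peak is largest (0.337340); scaling to 100 gives 41.5 : 100.0 : 96.3 : 46.4 : 11.2 : 1.1.

41.5 : 100.0 : 96.3 : 46.4 : 11.2 : 1.1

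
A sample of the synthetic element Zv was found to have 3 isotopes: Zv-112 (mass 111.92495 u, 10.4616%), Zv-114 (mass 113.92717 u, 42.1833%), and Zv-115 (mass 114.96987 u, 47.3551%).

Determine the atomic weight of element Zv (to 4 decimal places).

Average mass = Σ (abundance × isotope mass) = 0.104616 × 111.92495 + 0.421833 × 113.92717 + 0.473551 × 114.96987
= 11.709141 + 48.058240 + 54.444097 = 114.211478 u

114.2115 u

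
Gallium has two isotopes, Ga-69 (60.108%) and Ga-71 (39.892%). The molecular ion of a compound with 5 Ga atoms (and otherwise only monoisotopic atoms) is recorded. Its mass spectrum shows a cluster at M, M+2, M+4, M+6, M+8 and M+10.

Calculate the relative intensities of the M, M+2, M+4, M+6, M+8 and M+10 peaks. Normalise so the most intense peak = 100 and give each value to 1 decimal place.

The 5 Ga atoms are independent, so intensities follow the terms of (0.60108 + 0.39892)^5.
P(M) = 0.60108^5 = 0.078462
P(M+2) = 5 × 0.60108^4 × 0.39892^1 = 0.260366
P(M+4) = 10 × 0.60108^3 × 0.39892^2 = 0.345596
P(M+6) = 10 × 0.60108^2 × 0.39892^3 = 0.229362
P(M+8) = 5 × 0.60108^1 × 0.39892^4 = 0.076111
P(M+10) = 0.39892^5 = 0.010103
The M+4 peak is largest (0.345596); scaling to 100 gives 22.7 : 75.3 : 100.0 : 66.4 : 22.0 : 2.9.

22.7 : 75.3 : 100.0 : 66.4 : 22.0 : 2.9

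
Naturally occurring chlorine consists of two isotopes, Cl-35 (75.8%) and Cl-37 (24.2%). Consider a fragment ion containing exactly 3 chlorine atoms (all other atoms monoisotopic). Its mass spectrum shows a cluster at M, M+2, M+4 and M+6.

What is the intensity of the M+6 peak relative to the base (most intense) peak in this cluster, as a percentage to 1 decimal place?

3.3%

Binomial terms of (0.758 + 0.242)^3: M 0.4355, M+2 0.4171, M+4 0.1332, M+6 0.0142 → M is the base peak.
P(M) = C(3,0) × 0.758^3 × 0.242^0 = 1 × 0.43551951 × 1.0000 = 0.435520 (base)
P(M+6) = C(3,3) × 0.758^0 × 0.242^3 = 1 × 1.0000 × 0.01417249 = 0.014172
Relative intensity = 0.014172 / 0.435520 × 100 = 3.3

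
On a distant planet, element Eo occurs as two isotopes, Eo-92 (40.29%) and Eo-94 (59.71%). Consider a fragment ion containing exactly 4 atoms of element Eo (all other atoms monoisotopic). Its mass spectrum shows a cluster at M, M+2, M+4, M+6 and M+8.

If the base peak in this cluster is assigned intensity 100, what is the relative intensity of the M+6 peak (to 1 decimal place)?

98.8

Term probabilities: M 0.0264, M+2 0.1562, M+4 0.3472, M+6 0.3431, M+8 0.1271. Base peak = M+4.
P(M+4) = C(4,2) × 0.4029^2 × 0.5971^2 = 6 × 0.16232841 × 0.35652841 = 0.347248 (base)
P(M+6) = C(4,3) × 0.4029^1 × 0.5971^3 = 4 × 0.4029 × 0.21288311 = 0.343082
Relative intensity = 0.343082 / 0.347248 × 100 = 98.8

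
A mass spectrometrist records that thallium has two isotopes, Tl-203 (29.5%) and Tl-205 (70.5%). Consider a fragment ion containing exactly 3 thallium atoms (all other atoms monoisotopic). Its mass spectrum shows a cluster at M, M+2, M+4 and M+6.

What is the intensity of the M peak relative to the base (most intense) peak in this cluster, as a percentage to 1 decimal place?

Binomial terms of (0.295 + 0.705)^3: M 0.0257, M+2 0.1841, M+4 0.4399, M+6 0.3504 → M+4 is the base peak.
P(M+4) = C(3,2) × 0.295^1 × 0.705^2 = 3 × 0.2950 × 0.497025 = 0.439867 (base)
P(M) = C(3,0) × 0.295^3 × 0.705^0 = 1 × 0.02567237 × 1.0000 = 0.025672
Relative intensity = 0.025672 / 0.439867 × 100 = 5.8

5.8%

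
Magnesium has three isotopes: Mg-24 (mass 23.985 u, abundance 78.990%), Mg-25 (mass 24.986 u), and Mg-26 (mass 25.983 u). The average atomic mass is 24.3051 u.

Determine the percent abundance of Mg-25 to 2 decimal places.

Let x and y be the fractions of Mg-25 and Mg-26. Then x + y = 1 − 0.78990 = 0.21010 and 24.986x + 25.983y = 24.3051 − 0.78990×23.985 = 5.3593485.
Substituting: 24.986x + 25.983(0.21010 − x) = 5.3593485
(24.986 − 25.983)x = -0.0996798  ⇒  x = 0.09998, y = 0.11012
Mg-25: 10.00%, Mg-26: 11.01%.

10.00%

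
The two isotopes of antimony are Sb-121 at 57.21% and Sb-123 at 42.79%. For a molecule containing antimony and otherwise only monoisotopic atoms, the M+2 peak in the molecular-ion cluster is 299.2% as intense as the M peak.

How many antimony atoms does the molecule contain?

The M+2/M ratio from n Sb atoms is n · q/p = n · 0.4279/0.5721.
n = 2.992 × 0.5721/0.4279 = 4.00 ≈ 4

4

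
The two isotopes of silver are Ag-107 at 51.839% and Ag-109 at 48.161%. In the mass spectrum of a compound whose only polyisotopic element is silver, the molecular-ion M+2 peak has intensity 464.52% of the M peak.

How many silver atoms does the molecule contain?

The M+2/M ratio from n Ag atoms is n · q/p = n · 0.48161/0.51839.
n = 4.6452 × 0.51839/0.48161 = 5.00 ≈ 5

5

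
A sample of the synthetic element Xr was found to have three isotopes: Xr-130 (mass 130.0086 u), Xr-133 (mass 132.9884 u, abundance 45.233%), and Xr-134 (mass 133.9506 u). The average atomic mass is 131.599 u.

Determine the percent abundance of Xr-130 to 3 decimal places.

48.614%

The remaining 54.767% is split between Xr-130 (fraction x) and Xr-134 (fraction 0.54767 − x).
Substituting: 130.0086x + 133.9506(0.54767 − x) = 71.444357028
(130.0086 − 133.9506)x = -1.916368074  ⇒  x = 0.48614, y = 0.06153
Xr-130: 48.614%, Xr-134: 6.153%.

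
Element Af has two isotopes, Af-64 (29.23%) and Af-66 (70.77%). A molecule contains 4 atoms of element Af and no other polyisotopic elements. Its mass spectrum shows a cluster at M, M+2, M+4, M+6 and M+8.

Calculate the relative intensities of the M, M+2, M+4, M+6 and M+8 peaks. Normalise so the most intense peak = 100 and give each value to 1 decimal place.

1.8 : 17.1 : 62.0 : 100.0 : 60.5

Each Af atom is independently Af-64 (p = 0.2923) or Af-66 (q = 0.7077); the cluster is the binomial expansion (p + q)^4.
P(M) = 0.2923^4 = 0.007300
P(M+2) = 4 × 0.2923^3 × 0.7077^1 = 0.070696
P(M+4) = 6 × 0.2923^2 × 0.7077^2 = 0.256748
P(M+6) = 4 × 0.2923^1 × 0.7077^3 = 0.414416
P(M+8) = 0.7077^4 = 0.250840
The M+6 peak is largest (0.414416); scaling to 100 gives 1.8 : 17.1 : 62.0 : 100.0 : 60.5.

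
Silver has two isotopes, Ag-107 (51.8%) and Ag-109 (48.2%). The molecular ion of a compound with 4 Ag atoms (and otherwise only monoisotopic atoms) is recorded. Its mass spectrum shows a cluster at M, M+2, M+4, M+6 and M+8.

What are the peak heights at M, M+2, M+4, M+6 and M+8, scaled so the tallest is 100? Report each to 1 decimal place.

19.2 : 71.6 : 100.0 : 62.0 : 14.4

The 4 Ag atoms are independent, so intensities follow the terms of (0.518 + 0.482)^4.
P(M) = 0.518^4 = 0.071998
P(M+2) = 4 × 0.518^3 × 0.482^1 = 0.267976
P(M+4) = 6 × 0.518^2 × 0.482^2 = 0.374029
P(M+6) = 4 × 0.518^1 × 0.482^3 = 0.232023
P(M+8) = 0.482^4 = 0.053974
The M+4 peak is largest (0.374029); scaling to 100 gives 19.2 : 71.6 : 100.0 : 62.0 : 14.4.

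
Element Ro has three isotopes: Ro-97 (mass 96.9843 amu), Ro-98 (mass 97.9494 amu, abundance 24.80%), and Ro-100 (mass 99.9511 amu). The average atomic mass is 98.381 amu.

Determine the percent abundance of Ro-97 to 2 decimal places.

Let x and y be the fractions of Ro-97 and Ro-100. Then x + y = 1 − 0.2480 = 0.7520 and 96.9843x + 99.9511y = 98.381 − 0.2480×97.9494 = 74.0895488.
Substituting: 96.9843x + 99.9511(0.7520 − x) = 74.0895488
(96.9843 − 99.9511)x = -1.0736784  ⇒  x = 0.36190, y = 0.39010
Ro-97: 36.19%, Ro-100: 39.01%.

36.19%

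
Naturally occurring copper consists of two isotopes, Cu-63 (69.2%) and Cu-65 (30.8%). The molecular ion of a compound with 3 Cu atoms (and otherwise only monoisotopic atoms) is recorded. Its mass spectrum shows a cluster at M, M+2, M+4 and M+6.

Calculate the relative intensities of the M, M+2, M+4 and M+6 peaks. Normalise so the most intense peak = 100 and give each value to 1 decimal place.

The 3 Cu atoms are independent, so intensities follow the terms of (0.692 + 0.308)^3.
P(M) = 0.692^3 = 0.331374
P(M+2) = 3 × 0.692^2 × 0.308^1 = 0.442470
P(M+4) = 3 × 0.692^1 × 0.308^2 = 0.196938
P(M+6) = 0.308^3 = 0.029218
The M+2 peak is largest (0.442470); scaling to 100 gives 74.9 : 100.0 : 44.5 : 6.6.

74.9 : 100.0 : 44.5 : 6.6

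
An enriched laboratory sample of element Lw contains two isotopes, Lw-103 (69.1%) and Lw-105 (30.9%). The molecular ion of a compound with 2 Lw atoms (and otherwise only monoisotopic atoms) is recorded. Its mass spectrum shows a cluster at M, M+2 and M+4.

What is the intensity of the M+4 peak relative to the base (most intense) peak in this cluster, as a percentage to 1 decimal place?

Term probabilities: M 0.4775, M+2 0.4270, M+4 0.0955. Base peak = M.
P(M) = C(2,0) × 0.691^2 × 0.309^0 = 1 × 0.477481 × 1.0000 = 0.477481 (base)
P(M+4) = C(2,2) × 0.691^0 × 0.309^2 = 1 × 1.0000 × 0.095481 = 0.095481
Relative intensity = 0.095481 / 0.477481 × 100 = 20.0

20.0%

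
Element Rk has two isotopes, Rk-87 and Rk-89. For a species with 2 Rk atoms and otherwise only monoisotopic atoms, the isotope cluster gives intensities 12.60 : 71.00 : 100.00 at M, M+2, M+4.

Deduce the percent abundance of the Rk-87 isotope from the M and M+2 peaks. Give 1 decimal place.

Let p = fractional abundance of Rk-87. I(M+2)/I(M) = [C(2,1)·p^1·(1−p)] / p^2 = 2·(1−p)/p = 71.00/12.60 = 5.6349
(1−p)/p = 5.6349/2 = 2.8175  ⇒  p = 1/(1 + 2.8175) = 0.2620
Rk-87: 26.2%, Rk-89: 73.8%.

26.2%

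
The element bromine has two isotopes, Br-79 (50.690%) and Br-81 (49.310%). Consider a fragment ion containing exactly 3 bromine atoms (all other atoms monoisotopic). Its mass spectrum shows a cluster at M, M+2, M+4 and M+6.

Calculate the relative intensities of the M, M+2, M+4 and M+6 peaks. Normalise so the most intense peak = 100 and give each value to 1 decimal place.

Expanding (0.50690 + 0.49310)^3:
P(M) = 0.50690^3 = 0.130247
P(M+2) = 3 × 0.50690^2 × 0.49310^1 = 0.380103
P(M+4) = 3 × 0.50690^1 × 0.49310^2 = 0.369755
P(M+6) = 0.49310^3 = 0.119896
The M+2 peak is largest (0.380103); scaling to 100 gives 34.3 : 100.0 : 97.3 : 31.5.

34.3 : 100.0 : 97.3 : 31.5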